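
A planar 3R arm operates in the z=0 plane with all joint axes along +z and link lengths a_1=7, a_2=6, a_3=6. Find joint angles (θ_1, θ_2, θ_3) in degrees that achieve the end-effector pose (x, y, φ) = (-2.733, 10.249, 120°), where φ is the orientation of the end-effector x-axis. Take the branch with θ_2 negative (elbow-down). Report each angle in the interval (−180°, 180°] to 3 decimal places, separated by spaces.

143.955 -135.000 111.046

wrist centre = target − a_3·(cos φ, sin φ) = (0.2670, 5.0528)
cos θ_2 = (25.6026−7²−6²)/(2·7·6) = -0.7071; θ_2 = -135.0005° (elbow-down)
β = atan2(5.0528,0.2670) = 86.9752°; ψ = atan2(-4.2426,2.7573) = -56.9796°
θ_1 = β − ψ = 143.9549°
θ_3 = φ − θ_1 − θ_2 = 111.0456° (wrapped to (-180°,180°])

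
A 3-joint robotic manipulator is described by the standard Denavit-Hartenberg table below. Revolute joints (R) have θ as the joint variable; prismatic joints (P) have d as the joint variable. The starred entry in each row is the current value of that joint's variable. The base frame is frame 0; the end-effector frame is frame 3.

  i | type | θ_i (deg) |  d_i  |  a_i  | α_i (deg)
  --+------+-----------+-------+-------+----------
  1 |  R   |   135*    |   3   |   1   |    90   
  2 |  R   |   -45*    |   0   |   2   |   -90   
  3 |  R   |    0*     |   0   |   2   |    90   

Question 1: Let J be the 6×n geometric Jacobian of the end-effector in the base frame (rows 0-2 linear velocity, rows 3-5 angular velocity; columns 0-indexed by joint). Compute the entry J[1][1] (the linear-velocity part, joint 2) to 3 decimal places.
2.000

axis z_1 = (0.7071,0.7071,0.0000); lever o_n−o_1 = (-2.0000,2.0000,-2.8284)
cross product → J_v[:, 1] = (-2.0000,2.0000,2.8284)
J_ω[:, 1] = z_1
entry J[1][1] = 2.0000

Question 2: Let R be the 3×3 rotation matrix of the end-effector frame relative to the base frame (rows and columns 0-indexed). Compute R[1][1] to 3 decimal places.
End-effector y-axis (col 1 of R) = (-0.5000,0.5000,0.7071)
R[1][1] = 0.5000

0.500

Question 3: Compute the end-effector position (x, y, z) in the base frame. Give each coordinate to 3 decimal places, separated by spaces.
after link 1: o_1 = (-0.7071, 0.7071, 3.0000)
after link 2: o_2 = (-1.7071, 1.7071, 1.5858)
after link 3: o_3 = (-2.7071, 2.7071, 0.1716)

-2.707 2.707 0.172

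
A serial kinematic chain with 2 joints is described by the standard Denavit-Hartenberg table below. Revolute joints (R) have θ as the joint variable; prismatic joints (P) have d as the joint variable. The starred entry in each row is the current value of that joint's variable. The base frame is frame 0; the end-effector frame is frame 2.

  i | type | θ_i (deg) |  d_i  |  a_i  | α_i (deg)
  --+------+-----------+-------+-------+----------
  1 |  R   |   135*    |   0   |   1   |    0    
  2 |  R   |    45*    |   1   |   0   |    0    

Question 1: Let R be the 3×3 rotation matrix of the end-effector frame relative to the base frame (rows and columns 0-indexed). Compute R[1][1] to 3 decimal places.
End-effector y-axis (col 1 of R) = (-0.0000,-1.0000,0.0000)
R[1][1] = -1.0000

-1.000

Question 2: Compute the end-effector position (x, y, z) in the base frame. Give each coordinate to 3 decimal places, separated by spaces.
after link 1: o_1 = (-0.7071, 0.7071, 0.0000)
after link 2: o_2 = (-0.7071, 0.7071, 1.0000)

-0.707 0.707 1.000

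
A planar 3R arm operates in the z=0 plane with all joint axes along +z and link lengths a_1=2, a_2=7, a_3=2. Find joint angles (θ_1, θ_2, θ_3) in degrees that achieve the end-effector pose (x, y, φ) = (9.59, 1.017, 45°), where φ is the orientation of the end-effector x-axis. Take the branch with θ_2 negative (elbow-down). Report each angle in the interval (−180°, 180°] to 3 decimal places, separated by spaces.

wrist centre = target − a_3·(cos φ, sin φ) = (8.1758, -0.3972)
cos θ_2 = (67.0013−2²−7²)/(2·2·7) = 0.5000; θ_2 = -59.9970° (elbow-down)
β = atan2(-0.3972,8.1758) = -2.7815°; ψ = atan2(-6.0620,5.5003) = -47.7812°
θ_1 = β − ψ = 44.9997°
θ_3 = φ − θ_1 − θ_2 = 59.9973° (wrapped to (-180°,180°])

45.000 -59.997 59.997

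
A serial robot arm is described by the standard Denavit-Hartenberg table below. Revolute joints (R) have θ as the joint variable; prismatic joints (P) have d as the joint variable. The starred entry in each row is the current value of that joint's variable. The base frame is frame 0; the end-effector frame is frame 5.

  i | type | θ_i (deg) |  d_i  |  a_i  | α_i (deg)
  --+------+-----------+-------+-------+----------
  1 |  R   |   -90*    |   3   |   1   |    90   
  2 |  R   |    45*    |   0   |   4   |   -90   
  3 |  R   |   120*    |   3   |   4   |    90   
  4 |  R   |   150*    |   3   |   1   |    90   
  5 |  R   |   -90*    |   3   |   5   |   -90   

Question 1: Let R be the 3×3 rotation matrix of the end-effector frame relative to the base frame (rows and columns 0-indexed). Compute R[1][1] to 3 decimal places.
End-effector y-axis (col 1 of R) = (-0.4330,-0.7891,-0.4356)
R[1][1] = -0.7891

-0.789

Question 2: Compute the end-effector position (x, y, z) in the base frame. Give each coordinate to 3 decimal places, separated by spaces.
after link 1: o_1 = (0.0000, -1.0000, 3.0000)
after link 2: o_2 = (0.0000, -3.8284, 5.8284)
after link 3: o_3 = (3.4641, -0.2929, 6.5355)
after link 4: o_4 = (4.2141, -2.0826, 9.0324)
after link 5: o_5 = (3.0131, 3.3467, 7.2773)

3.013 3.347 7.277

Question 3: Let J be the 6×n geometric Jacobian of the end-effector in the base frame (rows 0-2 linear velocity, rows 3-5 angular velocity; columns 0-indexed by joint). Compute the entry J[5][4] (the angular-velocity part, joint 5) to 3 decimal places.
0.436

axis z_4 = (0.4330,0.7891,0.4356); lever o_n−o_4 = (-1.2010,5.4293,-1.7551)
cross product → J_v[:, 4] = (-3.7500,0.2368,3.2987)
J_ω[:, 4] = z_4
entry J[5][4] = 0.4356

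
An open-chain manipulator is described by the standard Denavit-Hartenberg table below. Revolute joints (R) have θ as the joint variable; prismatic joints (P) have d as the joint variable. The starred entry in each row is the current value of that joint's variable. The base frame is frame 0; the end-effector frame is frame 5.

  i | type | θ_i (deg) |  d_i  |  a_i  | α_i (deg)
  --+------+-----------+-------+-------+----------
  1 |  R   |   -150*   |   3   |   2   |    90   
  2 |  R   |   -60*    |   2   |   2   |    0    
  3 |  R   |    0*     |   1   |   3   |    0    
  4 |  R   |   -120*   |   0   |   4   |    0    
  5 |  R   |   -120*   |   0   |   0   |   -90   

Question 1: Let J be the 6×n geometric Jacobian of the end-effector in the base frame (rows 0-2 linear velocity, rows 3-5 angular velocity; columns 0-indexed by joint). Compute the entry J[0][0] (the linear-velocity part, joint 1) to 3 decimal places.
-2.348

axis z_0 = ẑ; lever o_n−o_0 = (-1.9330,2.3481,-1.3301)
cross product → J_v[:, 0] = (-2.3481,-1.9330,0.0000)
J_ω[:, 0] = z_0
entry J[0][0] = -2.3481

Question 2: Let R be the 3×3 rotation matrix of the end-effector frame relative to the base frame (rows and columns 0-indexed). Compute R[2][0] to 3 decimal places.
End-effector x-axis (col 0 of R) = (-0.4330,-0.2500,0.8660)
R[2][0] = 0.8660

0.866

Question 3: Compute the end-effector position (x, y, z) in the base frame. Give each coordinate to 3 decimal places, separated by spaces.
-1.933 2.348 -1.330

after link 1: o_1 = (-1.7321, -1.0000, 3.0000)
after link 2: o_2 = (-3.5981, 0.2321, 1.2679)
after link 3: o_3 = (-5.3971, 0.3481, -1.3301)
after link 4: o_4 = (-1.9330, 2.3481, -1.3301)
after link 5: o_5 = (-1.9330, 2.3481, -1.3301)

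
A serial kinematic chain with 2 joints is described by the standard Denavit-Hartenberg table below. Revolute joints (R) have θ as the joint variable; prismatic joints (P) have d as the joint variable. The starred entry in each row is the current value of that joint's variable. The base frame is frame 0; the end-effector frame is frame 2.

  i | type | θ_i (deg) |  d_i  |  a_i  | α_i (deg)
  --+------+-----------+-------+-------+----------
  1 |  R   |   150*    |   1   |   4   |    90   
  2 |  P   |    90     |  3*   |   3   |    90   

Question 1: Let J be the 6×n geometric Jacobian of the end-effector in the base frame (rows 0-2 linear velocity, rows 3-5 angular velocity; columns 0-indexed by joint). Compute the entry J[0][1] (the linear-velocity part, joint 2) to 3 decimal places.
0.500

prismatic axis z_1 = (0.5000,0.8660,0.0000)
J_v[:, 1] = z_1; J_ω[:, 1] = (0,0,0)
entry J[0][1] = 0.5000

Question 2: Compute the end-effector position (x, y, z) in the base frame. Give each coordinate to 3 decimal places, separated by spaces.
after link 1: o_1 = (-3.4641, 2.0000, 1.0000)
after link 2: o_2 = (-1.9641, 4.5981, 4.0000)

-1.964 4.598 4.000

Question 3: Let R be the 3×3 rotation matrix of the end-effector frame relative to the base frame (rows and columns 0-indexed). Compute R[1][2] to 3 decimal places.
0.500

End-effector z-axis (col 2 of R) = (-0.8660,0.5000,-0.0000)
R[1][2] = 0.5000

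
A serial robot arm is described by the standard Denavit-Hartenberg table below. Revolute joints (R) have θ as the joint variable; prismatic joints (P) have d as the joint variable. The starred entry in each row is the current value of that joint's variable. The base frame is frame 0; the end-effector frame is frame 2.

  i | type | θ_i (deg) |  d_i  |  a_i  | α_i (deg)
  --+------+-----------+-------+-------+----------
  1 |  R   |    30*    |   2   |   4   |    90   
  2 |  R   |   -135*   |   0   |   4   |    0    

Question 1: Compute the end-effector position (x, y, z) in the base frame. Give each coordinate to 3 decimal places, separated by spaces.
1.015 0.586 -0.828

after link 1: o_1 = (3.4641, 2.0000, 2.0000)
after link 2: o_2 = (1.0146, 0.5858, -0.8284)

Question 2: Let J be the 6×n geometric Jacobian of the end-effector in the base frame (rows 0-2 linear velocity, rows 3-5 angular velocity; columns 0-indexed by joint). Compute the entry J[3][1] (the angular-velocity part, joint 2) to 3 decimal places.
axis z_1 = (0.5000,-0.8660,0.0000); lever o_n−o_1 = (-2.4495,-1.4142,-2.8284)
cross product → J_v[:, 1] = (2.4495,1.4142,-2.8284)
J_ω[:, 1] = z_1
entry J[3][1] = 0.5000

0.500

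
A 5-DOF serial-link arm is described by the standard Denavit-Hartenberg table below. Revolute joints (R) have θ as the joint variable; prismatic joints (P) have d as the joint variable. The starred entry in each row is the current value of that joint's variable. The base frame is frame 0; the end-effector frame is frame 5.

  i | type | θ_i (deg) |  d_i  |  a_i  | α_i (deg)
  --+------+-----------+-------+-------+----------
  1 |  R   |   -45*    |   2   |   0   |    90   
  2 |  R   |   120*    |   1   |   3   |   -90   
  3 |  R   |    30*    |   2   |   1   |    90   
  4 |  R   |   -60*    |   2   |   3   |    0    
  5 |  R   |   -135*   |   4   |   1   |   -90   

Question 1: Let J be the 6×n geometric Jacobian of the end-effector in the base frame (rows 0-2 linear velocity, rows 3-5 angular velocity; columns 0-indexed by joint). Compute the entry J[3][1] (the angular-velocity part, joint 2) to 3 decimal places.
-0.707

axis z_1 = (-0.7071,-0.7071,0.0000); lever o_n−o_1 = (-6.2222,-1.4557,6.5163)
cross product → J_v[:, 1] = (-4.6077,4.6077,-3.3705)
J_ω[:, 1] = z_1
entry J[3][1] = -0.7071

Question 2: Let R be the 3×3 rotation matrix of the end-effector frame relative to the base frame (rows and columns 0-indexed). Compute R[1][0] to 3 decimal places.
-0.479

End-effector x-axis (col 0 of R) = (-0.2042,-0.4788,-0.8539)
R[1][0] = -0.4788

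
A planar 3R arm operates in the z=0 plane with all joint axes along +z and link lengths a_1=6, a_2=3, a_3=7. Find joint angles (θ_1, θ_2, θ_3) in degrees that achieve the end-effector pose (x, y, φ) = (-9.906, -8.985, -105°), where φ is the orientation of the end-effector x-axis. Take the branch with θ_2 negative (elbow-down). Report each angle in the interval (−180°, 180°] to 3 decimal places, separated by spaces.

-150.004 -44.988 89.992

wrist centre = target − a_3·(cos φ, sin φ) = (-8.0943, -2.2235)
cos θ_2 = (70.4612−6²−3²)/(2·6·3) = 0.7073; θ_2 = -44.9880° (elbow-down)
β = atan2(-2.2235,-8.0943) = -164.6396°; ψ = atan2(-2.1209,8.1218) = -14.6351°
θ_1 = β − ψ = -150.0045°
θ_3 = φ − θ_1 − θ_2 = 89.9924° (wrapped to (-180°,180°])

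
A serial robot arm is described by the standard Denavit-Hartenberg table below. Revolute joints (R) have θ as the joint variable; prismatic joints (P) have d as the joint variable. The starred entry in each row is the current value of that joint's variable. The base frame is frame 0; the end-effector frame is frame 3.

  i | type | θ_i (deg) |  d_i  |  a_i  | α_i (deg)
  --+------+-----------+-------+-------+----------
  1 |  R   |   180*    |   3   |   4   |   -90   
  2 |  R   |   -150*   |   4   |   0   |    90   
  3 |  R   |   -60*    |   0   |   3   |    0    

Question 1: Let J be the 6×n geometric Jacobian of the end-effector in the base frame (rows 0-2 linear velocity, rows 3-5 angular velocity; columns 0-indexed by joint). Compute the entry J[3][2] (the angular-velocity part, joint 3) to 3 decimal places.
axis z_2 = (0.5000,-0.0000,-0.8660); lever o_n−o_2 = (1.2990,2.5981,0.7500)
cross product → J_v[:, 2] = (2.2500,-1.5000,1.2990)
J_ω[:, 2] = z_2
entry J[3][2] = 0.5000

0.500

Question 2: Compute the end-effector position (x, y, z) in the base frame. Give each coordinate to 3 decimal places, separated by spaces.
after link 1: o_1 = (-4.0000, 0.0000, 3.0000)
after link 2: o_2 = (-4.0000, -4.0000, 3.0000)
after link 3: o_3 = (-2.7010, -1.4019, 3.7500)

-2.701 -1.402 3.750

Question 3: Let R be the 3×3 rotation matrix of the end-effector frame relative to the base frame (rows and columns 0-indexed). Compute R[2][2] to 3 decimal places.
-0.866

End-effector z-axis (col 2 of R) = (0.5000,-0.0000,-0.8660)
R[2][2] = -0.8660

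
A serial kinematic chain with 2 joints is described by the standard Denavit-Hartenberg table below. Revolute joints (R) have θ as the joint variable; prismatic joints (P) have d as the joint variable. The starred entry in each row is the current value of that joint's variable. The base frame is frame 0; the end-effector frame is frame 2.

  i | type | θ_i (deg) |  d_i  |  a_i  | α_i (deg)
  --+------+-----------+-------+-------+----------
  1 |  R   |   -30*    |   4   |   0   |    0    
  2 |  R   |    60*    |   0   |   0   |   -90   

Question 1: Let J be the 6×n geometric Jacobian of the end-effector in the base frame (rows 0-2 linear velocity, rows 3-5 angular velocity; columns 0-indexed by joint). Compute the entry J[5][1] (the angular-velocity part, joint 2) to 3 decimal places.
1.000

axis z_1 = (0.0000,0.0000,1.0000); lever o_n−o_1 = (0.0000,0.0000,0.0000)
cross product → J_v[:, 1] = (0.0000,0.0000,0.0000)
J_ω[:, 1] = z_1
entry J[5][1] = 1.0000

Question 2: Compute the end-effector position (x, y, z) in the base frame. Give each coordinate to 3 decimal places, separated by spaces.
after link 1: o_1 = (0.0000, 0.0000, 4.0000)
after link 2: o_2 = (0.0000, 0.0000, 4.0000)

0.000 0.000 4.000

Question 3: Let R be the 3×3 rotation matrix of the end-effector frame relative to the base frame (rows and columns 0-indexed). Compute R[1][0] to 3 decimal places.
End-effector x-axis (col 0 of R) = (0.8660,0.5000,0.0000)
R[1][0] = 0.5000

0.500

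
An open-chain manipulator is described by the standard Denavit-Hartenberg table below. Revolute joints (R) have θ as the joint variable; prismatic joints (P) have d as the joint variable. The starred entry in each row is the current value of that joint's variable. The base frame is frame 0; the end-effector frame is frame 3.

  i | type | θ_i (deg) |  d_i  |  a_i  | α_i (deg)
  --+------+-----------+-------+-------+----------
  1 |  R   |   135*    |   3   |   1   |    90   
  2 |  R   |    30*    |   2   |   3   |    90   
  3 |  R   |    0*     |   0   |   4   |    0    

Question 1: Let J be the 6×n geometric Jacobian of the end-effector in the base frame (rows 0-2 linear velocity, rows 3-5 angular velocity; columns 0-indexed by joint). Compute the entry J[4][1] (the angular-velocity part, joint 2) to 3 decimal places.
0.707

axis z_1 = (0.7071,0.7071,0.0000); lever o_n−o_1 = (-2.8724,5.7008,3.5000)
cross product → J_v[:, 1] = (2.4749,-2.4749,6.0622)
J_ω[:, 1] = z_1
entry J[4][1] = 0.7071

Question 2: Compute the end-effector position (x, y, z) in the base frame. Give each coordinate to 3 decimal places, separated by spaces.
after link 1: o_1 = (-0.7071, 0.7071, 3.0000)
after link 2: o_2 = (-1.1300, 3.9584, 4.5000)
after link 3: o_3 = (-3.5795, 6.4079, 6.5000)

-3.580 6.408 6.500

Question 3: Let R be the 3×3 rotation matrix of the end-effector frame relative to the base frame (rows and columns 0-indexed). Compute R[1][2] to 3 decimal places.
End-effector z-axis (col 2 of R) = (-0.3536,0.3536,-0.8660)
R[1][2] = 0.3536

0.354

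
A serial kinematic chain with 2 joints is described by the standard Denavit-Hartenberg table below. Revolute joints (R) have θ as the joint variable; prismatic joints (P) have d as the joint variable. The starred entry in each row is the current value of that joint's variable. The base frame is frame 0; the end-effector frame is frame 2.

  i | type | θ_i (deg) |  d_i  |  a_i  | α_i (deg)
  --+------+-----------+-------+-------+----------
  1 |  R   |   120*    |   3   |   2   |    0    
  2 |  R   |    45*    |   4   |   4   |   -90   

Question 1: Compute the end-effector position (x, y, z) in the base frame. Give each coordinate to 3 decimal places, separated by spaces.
after link 1: o_1 = (-1.0000, 1.7321, 3.0000)
after link 2: o_2 = (-4.8637, 2.7673, 7.0000)

-4.864 2.767 7.000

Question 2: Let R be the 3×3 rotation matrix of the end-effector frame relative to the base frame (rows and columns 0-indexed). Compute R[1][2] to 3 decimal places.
-0.966

End-effector z-axis (col 2 of R) = (-0.2588,-0.9659,0.0000)
R[1][2] = -0.9659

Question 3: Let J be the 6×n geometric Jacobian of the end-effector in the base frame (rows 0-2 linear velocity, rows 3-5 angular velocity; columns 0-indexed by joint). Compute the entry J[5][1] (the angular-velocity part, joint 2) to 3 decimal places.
1.000

axis z_1 = (0.0000,0.0000,1.0000); lever o_n−o_1 = (-3.8637,1.0353,4.0000)
cross product → J_v[:, 1] = (-1.0353,-3.8637,0.0000)
J_ω[:, 1] = z_1
entry J[5][1] = 1.0000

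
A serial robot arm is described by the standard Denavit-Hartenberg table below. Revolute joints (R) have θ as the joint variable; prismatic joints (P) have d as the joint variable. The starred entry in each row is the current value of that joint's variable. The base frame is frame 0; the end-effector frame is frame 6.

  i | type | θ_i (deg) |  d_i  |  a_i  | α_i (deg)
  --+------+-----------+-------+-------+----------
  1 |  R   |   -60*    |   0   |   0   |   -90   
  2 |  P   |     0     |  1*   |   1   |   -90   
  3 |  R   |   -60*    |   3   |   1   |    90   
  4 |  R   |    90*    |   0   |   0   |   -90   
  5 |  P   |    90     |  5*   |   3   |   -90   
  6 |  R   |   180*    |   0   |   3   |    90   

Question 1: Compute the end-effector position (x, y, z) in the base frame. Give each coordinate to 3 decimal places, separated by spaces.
-2.634 -0.366 -3.000

after link 1: o_1 = (0.0000, 0.0000, 0.0000)
after link 2: o_2 = (1.3660, -0.3660, 0.0000)
after link 3: o_3 = (2.3660, -0.3660, -3.0000)
after link 4: o_4 = (2.3660, -0.3660, -3.0000)
after link 5: o_5 = (-2.6340, -3.3660, -3.0000)
after link 6: o_6 = (-2.6340, -0.3660, -3.0000)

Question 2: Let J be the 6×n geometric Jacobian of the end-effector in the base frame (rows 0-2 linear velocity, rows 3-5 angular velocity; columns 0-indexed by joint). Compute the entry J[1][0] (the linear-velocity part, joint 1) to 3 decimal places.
-2.634

axis z_0 = ẑ; lever o_n−o_0 = (-2.6340,-0.3660,-3.0000)
cross product → J_v[:, 0] = (0.3660,-2.6340,0.0000)
J_ω[:, 0] = z_0
entry J[1][0] = -2.6340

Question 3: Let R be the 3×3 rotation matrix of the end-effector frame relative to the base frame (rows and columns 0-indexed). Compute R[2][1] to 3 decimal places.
1.000

End-effector y-axis (col 1 of R) = (-0.0000,-0.0000,1.0000)
R[2][1] = 1.0000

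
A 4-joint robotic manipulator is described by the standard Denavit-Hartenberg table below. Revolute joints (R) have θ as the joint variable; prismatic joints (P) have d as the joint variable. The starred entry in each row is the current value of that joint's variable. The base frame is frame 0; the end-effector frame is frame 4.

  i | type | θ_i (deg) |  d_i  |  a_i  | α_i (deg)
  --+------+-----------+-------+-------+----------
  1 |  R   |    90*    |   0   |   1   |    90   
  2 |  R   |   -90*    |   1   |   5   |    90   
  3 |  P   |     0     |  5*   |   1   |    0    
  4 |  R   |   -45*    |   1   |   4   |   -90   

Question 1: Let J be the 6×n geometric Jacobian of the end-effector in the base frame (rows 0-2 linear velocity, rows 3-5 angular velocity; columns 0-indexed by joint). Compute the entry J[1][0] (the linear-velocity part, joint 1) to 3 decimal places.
-1.828

axis z_0 = ẑ; lever o_n−o_0 = (-1.8284,-5.0000,-8.8284)
cross product → J_v[:, 0] = (5.0000,-1.8284,0.0000)
J_ω[:, 0] = z_0
entry J[1][0] = -1.8284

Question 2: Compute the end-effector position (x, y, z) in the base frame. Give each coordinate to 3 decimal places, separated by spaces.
after link 1: o_1 = (0.0000, 1.0000, 0.0000)
after link 2: o_2 = (1.0000, 1.0000, -5.0000)
after link 3: o_3 = (1.0000, -4.0000, -6.0000)
after link 4: o_4 = (-1.8284, -5.0000, -8.8284)

-1.828 -5.000 -8.828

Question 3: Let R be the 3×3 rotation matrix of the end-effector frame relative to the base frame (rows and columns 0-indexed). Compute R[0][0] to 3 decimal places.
End-effector x-axis (col 0 of R) = (-0.7071,0.0000,-0.7071)
R[0][0] = -0.7071

-0.707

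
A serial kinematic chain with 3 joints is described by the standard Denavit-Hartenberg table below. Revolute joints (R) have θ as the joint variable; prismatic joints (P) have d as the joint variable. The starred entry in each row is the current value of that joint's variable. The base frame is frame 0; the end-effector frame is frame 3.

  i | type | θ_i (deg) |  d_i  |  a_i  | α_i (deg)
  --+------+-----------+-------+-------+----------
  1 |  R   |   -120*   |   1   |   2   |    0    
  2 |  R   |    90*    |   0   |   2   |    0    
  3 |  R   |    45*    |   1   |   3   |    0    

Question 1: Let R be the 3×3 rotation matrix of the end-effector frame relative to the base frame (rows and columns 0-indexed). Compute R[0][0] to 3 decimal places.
End-effector x-axis (col 0 of R) = (0.9659,0.2588,0.0000)
R[0][0] = 0.9659

0.966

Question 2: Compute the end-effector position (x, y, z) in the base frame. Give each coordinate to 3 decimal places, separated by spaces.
3.630 -1.956 2.000

after link 1: o_1 = (-1.0000, -1.7321, 1.0000)
after link 2: o_2 = (0.7321, -2.7321, 1.0000)
after link 3: o_3 = (3.6298, -1.9556, 2.0000)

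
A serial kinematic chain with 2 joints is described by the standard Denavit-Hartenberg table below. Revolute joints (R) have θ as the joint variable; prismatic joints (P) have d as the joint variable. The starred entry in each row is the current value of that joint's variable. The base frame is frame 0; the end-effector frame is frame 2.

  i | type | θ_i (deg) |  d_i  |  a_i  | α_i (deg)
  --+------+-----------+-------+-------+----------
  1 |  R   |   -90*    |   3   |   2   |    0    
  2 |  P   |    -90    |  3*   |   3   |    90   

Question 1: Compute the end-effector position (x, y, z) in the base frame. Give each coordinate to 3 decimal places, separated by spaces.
after link 1: o_1 = (0.0000, -2.0000, 3.0000)
after link 2: o_2 = (-3.0000, -2.0000, 6.0000)

-3.000 -2.000 6.000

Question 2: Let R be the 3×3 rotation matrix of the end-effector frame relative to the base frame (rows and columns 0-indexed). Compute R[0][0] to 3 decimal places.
End-effector x-axis (col 0 of R) = (-1.0000,-0.0000,0.0000)
R[0][0] = -1.0000

-1.000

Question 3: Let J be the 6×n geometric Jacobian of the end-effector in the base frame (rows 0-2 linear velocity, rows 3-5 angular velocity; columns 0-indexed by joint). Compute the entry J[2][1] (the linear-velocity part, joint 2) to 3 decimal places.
prismatic axis z_1 = (0.0000,0.0000,1.0000)
J_v[:, 1] = z_1; J_ω[:, 1] = (0,0,0)
entry J[2][1] = 1.0000

1.000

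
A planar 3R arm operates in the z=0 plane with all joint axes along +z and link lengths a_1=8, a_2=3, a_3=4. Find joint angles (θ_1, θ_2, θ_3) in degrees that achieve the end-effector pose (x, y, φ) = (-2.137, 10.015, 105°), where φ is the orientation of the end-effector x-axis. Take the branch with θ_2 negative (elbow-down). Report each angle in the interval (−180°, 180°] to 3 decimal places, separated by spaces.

wrist centre = target − a_3·(cos φ, sin φ) = (-1.1017, 6.1513)
cos θ_2 = (39.0522−8²−3²)/(2·8·3) = -0.7072; θ_2 = -135.0112° (elbow-down)
β = atan2(6.1513,-1.1017) = 100.1543°; ψ = atan2(-2.1209,5.8783) = -19.8397°
θ_1 = β − ψ = 119.9939°
θ_3 = φ − θ_1 − θ_2 = 120.0172° (wrapped to (-180°,180°])

119.994 -135.011 120.017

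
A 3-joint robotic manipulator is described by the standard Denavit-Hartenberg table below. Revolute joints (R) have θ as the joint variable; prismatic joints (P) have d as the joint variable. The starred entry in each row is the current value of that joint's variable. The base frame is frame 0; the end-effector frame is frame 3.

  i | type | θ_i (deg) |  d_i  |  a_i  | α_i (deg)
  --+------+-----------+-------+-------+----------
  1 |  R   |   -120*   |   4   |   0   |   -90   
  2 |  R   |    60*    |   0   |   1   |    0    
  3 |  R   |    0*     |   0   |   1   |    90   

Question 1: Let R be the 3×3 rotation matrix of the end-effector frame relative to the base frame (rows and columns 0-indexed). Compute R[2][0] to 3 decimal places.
End-effector x-axis (col 0 of R) = (-0.2500,-0.4330,-0.8660)
R[2][0] = -0.8660

-0.866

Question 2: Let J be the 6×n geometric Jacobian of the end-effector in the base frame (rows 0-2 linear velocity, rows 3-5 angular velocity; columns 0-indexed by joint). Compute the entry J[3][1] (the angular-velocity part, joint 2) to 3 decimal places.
0.866

axis z_1 = (0.8660,-0.5000,0.0000); lever o_n−o_1 = (-0.5000,-0.8660,-1.7321)
cross product → J_v[:, 1] = (0.8660,1.5000,-1.0000)
J_ω[:, 1] = z_1
entry J[3][1] = 0.8660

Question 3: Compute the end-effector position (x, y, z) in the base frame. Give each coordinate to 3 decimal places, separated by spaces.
-0.500 -0.866 2.268

after link 1: o_1 = (0.0000, 0.0000, 4.0000)
after link 2: o_2 = (-0.2500, -0.4330, 3.1340)
after link 3: o_3 = (-0.5000, -0.8660, 2.2679)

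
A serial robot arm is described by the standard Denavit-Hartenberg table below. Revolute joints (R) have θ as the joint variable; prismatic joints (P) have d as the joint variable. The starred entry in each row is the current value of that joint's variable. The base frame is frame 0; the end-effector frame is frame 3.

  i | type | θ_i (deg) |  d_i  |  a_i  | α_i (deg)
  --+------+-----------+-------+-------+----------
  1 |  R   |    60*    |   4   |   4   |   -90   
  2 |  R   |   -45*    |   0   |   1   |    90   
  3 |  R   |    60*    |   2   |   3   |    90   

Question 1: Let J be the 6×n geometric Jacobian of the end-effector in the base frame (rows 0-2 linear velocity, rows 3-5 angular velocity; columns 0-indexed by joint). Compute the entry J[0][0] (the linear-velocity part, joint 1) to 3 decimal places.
axis z_0 = ẑ; lever o_n−o_0 = (-0.0732,5.0693,7.1820)
cross product → J_v[:, 0] = (-5.0693,-0.0732,0.0000)
J_ω[:, 0] = z_0
entry J[0][0] = -5.0693

-5.069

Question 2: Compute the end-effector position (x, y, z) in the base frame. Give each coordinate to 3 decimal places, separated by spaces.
after link 1: o_1 = (2.0000, 3.4641, 4.0000)
after link 2: o_2 = (2.3536, 4.0765, 4.7071)
after link 3: o_3 = (-0.0732, 5.0693, 7.1820)

-0.073 5.069 7.182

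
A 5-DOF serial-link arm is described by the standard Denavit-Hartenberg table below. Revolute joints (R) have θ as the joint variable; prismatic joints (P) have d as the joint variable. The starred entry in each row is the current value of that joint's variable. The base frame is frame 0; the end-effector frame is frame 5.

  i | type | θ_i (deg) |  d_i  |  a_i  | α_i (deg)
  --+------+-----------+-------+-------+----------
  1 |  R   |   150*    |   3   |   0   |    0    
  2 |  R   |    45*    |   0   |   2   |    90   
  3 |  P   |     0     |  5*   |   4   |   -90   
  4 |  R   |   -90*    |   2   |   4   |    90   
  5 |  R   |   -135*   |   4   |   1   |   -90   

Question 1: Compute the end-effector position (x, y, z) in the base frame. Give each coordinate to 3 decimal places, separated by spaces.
-4.078 7.493 4.293

after link 1: o_1 = (0.0000, 0.0000, 3.0000)
after link 2: o_2 = (-1.9319, -0.5176, 3.0000)
after link 3: o_3 = (-7.0897, 3.2767, 3.0000)
after link 4: o_4 = (-8.1249, 7.1404, 5.0000)
after link 5: o_5 = (-4.0782, 7.4927, 4.2929)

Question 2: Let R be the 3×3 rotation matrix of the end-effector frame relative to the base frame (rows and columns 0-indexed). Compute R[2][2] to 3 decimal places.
End-effector z-axis (col 2 of R) = (-0.1830,0.6830,-0.7071)
R[2][2] = -0.7071

-0.707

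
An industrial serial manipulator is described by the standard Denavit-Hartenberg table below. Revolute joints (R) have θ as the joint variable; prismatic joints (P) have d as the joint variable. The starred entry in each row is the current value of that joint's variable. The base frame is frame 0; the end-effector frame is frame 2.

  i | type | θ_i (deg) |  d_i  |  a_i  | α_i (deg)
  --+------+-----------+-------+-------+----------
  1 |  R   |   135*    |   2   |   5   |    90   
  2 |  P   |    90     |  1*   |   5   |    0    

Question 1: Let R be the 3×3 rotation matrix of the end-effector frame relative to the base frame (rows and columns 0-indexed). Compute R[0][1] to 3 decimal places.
0.707

End-effector y-axis (col 1 of R) = (0.7071,-0.7071,0.0000)
R[0][1] = 0.7071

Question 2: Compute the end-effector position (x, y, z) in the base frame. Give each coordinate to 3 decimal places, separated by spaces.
-2.828 4.243 7.000

after link 1: o_1 = (-3.5355, 3.5355, 2.0000)
after link 2: o_2 = (-2.8284, 4.2426, 7.0000)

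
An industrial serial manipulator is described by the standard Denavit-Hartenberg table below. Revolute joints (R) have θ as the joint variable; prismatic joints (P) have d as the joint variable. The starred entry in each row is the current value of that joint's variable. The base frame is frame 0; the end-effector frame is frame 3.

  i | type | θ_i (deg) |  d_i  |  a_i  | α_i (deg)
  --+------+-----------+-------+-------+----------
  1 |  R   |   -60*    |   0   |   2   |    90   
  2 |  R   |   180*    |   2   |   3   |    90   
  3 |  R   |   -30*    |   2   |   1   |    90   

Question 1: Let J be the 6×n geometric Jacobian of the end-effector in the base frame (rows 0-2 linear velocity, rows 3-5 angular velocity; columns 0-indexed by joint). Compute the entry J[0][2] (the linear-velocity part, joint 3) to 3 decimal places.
axis z_2 = (0.0000,-0.0000,1.0000); lever o_n−o_2 = (0.0000,1.0000,2.0000)
cross product → J_v[:, 2] = (-1.0000,-0.0000,0.0000)
J_ω[:, 2] = z_2
entry J[0][2] = -1.0000

-1.000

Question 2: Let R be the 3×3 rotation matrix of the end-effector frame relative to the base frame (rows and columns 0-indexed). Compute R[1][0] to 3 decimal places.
End-effector x-axis (col 0 of R) = (-0.0000,1.0000,0.0000)
R[1][0] = 1.0000

1.000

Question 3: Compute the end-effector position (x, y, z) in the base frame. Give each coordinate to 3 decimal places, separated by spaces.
after link 1: o_1 = (1.0000, -1.7321, 0.0000)
after link 2: o_2 = (-2.2321, -0.1340, 0.0000)
after link 3: o_3 = (-2.2321, 0.8660, 2.0000)

-2.232 0.866 2.000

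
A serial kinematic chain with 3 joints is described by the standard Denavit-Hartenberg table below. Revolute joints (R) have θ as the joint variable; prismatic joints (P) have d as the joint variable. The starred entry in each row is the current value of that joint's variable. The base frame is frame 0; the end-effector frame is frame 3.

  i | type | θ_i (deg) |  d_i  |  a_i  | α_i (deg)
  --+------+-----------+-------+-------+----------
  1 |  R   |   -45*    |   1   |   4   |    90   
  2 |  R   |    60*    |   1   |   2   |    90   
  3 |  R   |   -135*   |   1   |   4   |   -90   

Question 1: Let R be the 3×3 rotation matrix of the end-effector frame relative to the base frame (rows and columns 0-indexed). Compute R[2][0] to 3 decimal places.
-0.612

End-effector x-axis (col 0 of R) = (0.2500,0.7500,-0.6124)
R[2][0] = -0.6124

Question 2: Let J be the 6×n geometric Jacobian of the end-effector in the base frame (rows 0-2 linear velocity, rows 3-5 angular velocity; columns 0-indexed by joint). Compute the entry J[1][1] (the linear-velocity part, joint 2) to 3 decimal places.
axis z_1 = (-0.7071,-0.7071,0.0000); lever o_n−o_1 = (1.6124,0.9734,-1.2174)
cross product → J_v[:, 1] = (0.8609,-0.8609,0.4518)
J_ω[:, 1] = z_1
entry J[1][1] = -0.8609

-0.861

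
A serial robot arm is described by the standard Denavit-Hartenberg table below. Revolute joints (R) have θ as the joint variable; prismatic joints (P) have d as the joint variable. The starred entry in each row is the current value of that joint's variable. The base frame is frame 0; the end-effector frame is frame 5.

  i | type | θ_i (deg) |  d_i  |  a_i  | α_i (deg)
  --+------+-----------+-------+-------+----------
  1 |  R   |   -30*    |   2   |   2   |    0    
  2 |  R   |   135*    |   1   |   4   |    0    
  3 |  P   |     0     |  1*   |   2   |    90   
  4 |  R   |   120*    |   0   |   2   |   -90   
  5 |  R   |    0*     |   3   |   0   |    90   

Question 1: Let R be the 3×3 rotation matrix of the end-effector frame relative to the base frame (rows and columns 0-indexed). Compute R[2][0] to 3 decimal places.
0.866

End-effector x-axis (col 0 of R) = (0.1294,-0.4830,0.8660)
R[2][0] = 0.8660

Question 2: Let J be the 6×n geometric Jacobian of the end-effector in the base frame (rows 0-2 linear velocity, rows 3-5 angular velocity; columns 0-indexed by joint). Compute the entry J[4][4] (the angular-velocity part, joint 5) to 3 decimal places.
-0.837

axis z_4 = (0.2241,-0.8365,-0.5000); lever o_n−o_4 = (0.6724,-2.5095,-1.5000)
cross product → J_v[:, 4] = (-0.0000,0.0000,-0.0000)
J_ω[:, 4] = z_4
entry J[4][4] = -0.8365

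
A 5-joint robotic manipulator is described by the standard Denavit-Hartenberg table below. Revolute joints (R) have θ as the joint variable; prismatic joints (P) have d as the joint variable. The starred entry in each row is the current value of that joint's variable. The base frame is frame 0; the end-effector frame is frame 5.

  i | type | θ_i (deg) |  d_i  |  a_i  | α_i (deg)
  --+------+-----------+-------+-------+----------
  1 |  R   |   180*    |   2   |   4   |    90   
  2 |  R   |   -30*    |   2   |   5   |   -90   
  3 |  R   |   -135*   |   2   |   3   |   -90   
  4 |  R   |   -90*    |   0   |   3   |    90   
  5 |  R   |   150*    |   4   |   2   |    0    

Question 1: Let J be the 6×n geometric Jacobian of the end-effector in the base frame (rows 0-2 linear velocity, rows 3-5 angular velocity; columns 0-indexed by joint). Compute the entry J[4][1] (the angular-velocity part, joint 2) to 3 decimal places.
1.000

axis z_1 = (0.0000,1.0000,0.0000); lever o_n−o_1 = (-7.1888,2.0000,-0.3770)
cross product → J_v[:, 1] = (-0.3770,-0.0000,7.1888)
J_ω[:, 1] = z_1
entry J[4][1] = 1.0000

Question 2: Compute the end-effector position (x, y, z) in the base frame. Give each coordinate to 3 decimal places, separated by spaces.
-11.189 2.000 1.623

after link 1: o_1 = (-4.0000, 0.0000, 2.0000)
after link 2: o_2 = (-8.3301, 2.0000, -0.5000)
after link 3: o_3 = (-7.4930, 4.1213, 2.2927)
after link 4: o_4 = (-8.9930, 4.1213, 4.8908)
after link 5: o_5 = (-11.1888, 2.0000, 1.6230)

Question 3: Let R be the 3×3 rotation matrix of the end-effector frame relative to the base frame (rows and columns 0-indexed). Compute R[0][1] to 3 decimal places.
0.780

End-effector y-axis (col 1 of R) = (0.7803,-0.6124,-0.1268)
R[0][1] = 0.7803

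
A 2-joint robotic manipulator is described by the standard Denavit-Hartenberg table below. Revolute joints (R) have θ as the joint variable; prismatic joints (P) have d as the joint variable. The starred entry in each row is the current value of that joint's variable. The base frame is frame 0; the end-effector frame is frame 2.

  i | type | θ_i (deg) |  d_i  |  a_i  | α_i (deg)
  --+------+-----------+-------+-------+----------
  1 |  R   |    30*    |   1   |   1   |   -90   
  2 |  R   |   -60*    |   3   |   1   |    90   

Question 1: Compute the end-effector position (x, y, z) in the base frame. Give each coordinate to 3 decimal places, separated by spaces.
-0.201 3.348 1.866

after link 1: o_1 = (0.8660, 0.5000, 1.0000)
after link 2: o_2 = (-0.2010, 3.3481, 1.8660)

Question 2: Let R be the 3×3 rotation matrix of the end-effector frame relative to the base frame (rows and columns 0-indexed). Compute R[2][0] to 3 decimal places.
End-effector x-axis (col 0 of R) = (0.4330,0.2500,0.8660)
R[2][0] = 0.8660

0.866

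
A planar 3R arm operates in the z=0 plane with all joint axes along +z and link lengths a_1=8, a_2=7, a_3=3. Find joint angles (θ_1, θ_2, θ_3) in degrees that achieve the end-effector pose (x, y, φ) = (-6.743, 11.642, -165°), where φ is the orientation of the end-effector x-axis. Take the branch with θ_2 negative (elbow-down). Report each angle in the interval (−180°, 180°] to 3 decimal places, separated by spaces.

134.999 -59.998 119.999

wrist centre = target − a_3·(cos φ, sin φ) = (-3.8452, 12.4185)
cos θ_2 = (169.0038−8²−7²)/(2·8·7) = 0.5000; θ_2 = -59.9977° (elbow-down)
β = atan2(12.4185,-3.8452) = 107.2045°; ψ = atan2(-6.0620,11.5002) = -27.7947°
θ_1 = β − ψ = 134.9992°
θ_3 = φ − θ_1 − θ_2 = 119.9985° (wrapped to (-180°,180°])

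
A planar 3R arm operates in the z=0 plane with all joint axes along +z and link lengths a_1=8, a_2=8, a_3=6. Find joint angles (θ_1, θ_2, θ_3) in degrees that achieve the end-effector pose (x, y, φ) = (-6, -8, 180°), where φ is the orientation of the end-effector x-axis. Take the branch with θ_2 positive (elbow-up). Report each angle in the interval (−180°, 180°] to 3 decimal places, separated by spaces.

-150.000 120.000 -150.000

wrist centre = target − a_3·(cos φ, sin φ) = (0.0000, -8.0000)
cos θ_2 = (64.0000−8²−8²)/(2·8·8) = -0.5000; θ_2 = 120.0000° (elbow-up)
β = atan2(-8.0000,0.0000) = -90.0000°; ψ = atan2(6.9282,4.0000) = 60.0000°
θ_1 = β − ψ = -150.0000°
θ_3 = φ − θ_1 − θ_2 = -150.0000° (wrapped to (-180°,180°])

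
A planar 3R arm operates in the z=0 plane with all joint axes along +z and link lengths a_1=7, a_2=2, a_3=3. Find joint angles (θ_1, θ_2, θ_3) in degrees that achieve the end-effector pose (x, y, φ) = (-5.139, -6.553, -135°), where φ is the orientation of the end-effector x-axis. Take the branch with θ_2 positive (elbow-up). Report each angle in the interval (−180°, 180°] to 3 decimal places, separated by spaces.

-134.995 150.021 -150.026

wrist centre = target − a_3·(cos φ, sin φ) = (-3.0177, -4.4317)
cos θ_2 = (28.7462−7²−2²)/(2·7·2) = -0.8662; θ_2 = 150.0209° (elbow-up)
β = atan2(-4.4317,-3.0177) = -124.2523°; ψ = atan2(0.9994,5.2676) = 10.7425°
θ_1 = β − ψ = -134.9948°
θ_3 = φ − θ_1 − θ_2 = -150.0262° (wrapped to (-180°,180°])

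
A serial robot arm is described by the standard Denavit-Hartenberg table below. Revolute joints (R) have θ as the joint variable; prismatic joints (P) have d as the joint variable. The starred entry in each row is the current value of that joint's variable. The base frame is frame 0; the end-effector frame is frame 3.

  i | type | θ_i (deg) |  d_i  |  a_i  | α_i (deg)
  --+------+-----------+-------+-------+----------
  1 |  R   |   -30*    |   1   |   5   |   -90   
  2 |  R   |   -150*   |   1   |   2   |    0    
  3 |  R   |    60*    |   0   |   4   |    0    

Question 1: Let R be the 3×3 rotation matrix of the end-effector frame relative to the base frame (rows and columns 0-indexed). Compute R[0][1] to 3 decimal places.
0.866

End-effector y-axis (col 1 of R) = (0.8660,-0.5000,0.0000)
R[0][1] = 0.8660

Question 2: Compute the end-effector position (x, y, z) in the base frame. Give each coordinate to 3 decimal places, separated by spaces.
3.330 -0.768 6.000

after link 1: o_1 = (4.3301, -2.5000, 1.0000)
after link 2: o_2 = (3.3301, -0.7679, 2.0000)
after link 3: o_3 = (3.3301, -0.7679, 6.0000)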